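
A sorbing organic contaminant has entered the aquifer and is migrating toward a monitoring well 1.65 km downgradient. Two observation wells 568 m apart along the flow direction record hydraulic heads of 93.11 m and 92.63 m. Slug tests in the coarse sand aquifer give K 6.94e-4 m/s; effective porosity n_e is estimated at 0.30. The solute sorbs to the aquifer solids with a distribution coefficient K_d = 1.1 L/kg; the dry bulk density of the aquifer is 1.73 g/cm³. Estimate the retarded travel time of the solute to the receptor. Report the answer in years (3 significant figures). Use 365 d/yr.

197 years

Hydraulic gradient i = (93.11 − 92.63) / 568 = 0.48 / 568 = 8.451e-4
K = 6.94e-4 m/s × 86400 s/d = 59.96 m/d
q = Ki = 59.96 × 8.451e-4 = 0.05067 m/d
v_s = q/n_e = 0.05067/0.30 = 0.1689 m/d
Retardation R = 1 + ρ_b·K_d/n = 1 + 1.73×1.1/0.30 = 7.343
Contaminant velocity v_c = v/R = 0.1689/7.343 = 0.02300 m/d
L = 1.65 km = 1650 m
t = L/v_c = 1650/0.02300 = 71740 d
   = 71740/365 = 197 yr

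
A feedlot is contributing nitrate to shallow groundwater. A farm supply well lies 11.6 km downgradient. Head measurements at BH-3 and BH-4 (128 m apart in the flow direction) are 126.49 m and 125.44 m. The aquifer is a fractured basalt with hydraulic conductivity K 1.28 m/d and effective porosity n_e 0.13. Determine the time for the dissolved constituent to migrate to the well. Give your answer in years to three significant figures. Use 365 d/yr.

393 years

Hydraulic gradient i = (126.49 − 125.44) / 128 = 1.05 / 128 = 0.008203
q = Ki = 1.28 × 0.008203 = 0.01050 m/d
Seepage velocity v = q / n = 0.01050 / 0.13 = 0.08077 m/d
L = 11.6 km = 11600 m
t = L / v = 11600 / 0.08077 = 143600 d
   = 143600 / 365 = 393 yr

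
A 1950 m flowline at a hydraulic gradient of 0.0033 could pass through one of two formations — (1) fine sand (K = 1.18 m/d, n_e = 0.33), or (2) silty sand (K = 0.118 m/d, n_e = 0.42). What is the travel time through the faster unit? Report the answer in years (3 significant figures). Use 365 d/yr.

453 years

Unit 1 (fine sand): v = 1.18×0.0033/0.33 = 0.01180 m/d, t = 1950/0.01180 = 165300 d
Unit 2 (silty sand): v = 0.118×0.0033/0.42 = 9.271e-4 m/d, t = 1950/9.271e-4 = 2.103e6 d
Faster: 165300 d / 365 = 453 yr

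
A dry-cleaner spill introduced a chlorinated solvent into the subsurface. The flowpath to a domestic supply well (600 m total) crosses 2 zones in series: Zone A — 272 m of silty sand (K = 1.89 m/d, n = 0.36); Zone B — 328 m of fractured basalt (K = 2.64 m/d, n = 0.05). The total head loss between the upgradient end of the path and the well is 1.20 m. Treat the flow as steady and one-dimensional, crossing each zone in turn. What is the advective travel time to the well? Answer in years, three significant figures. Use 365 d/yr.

Continuity: the same q passes through each zone, so ΔH = q·Σ(L_j/K_j) — the zones act as resistances in series.
Σ(L/K) = 272/1.89 + 328/2.64 = 143.9 + 124.2 = 268.2 d
q = ΔH / Σ(L/K) = 1.20 / 268.2 = 0.004475 m/d (same in every zone)
Zone A: v = q/n = 0.004475/0.36 = 0.01243 m/d → t_A = 272/0.01243 = 21880 d
Zone B: v = q/n = 0.004475/0.05 = 0.08950 m/d → t_B = 328/0.08950 = 3665 d
Total t = 21880 + 3665 = 25550 d
   = 25550 / 365 = 70.0 yr

70.0 years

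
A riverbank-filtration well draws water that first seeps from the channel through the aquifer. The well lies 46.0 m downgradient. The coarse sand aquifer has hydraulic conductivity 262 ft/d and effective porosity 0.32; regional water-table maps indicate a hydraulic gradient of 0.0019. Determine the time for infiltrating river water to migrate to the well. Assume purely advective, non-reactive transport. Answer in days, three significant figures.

97.0 days

K = 262 ft/d × 0.3048 = 79.86 m/d
Specific discharge q = 79.86 × 0.0019 = 0.1517 m/d
Seepage velocity v = q / n = 0.1517 / 0.32 = 0.4742 m/d
t = L / v = 46.0 / 0.4742 = 97.01 d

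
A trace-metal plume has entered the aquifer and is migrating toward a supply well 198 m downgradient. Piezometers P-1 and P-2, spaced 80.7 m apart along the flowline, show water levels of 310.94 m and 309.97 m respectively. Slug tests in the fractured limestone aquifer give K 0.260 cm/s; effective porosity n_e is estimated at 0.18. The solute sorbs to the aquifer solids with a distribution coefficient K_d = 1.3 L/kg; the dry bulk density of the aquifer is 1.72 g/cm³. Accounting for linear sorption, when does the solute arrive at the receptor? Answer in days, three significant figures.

177 days

Hydraulic gradient i = (310.94 − 309.97) / 80.7 = 0.97 / 80.7 = 0.01202
K = 0.260 cm/s × 864 = 224.6 m/d
Specific discharge q = 224.6 × 0.01202 = 2.700 m/d
Average linear velocity = 2.700 / 0.18 = 15.00 m/d
Retardation R = 1 + ρ_b·K_d/n = 1 + 1.72×1.3/0.18 = 13.42
Contaminant velocity v_c = v/R = 15.00/13.42 = 1.118 m/d
t = L/v_c = 198/1.118 = 177.2 d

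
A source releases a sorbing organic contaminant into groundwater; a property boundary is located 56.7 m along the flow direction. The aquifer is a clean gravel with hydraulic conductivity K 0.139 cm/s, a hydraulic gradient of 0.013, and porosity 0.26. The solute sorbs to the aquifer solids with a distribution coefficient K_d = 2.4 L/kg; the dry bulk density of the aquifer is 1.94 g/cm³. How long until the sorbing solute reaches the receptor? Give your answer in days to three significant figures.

K = 0.139 cm/s × 864 = 120.1 m/d
Specific discharge q = 120.1 × 0.013 = 1.561 m/d
v = Ki/n = 120.1·0.013/0.26 = 6.005 m/d
Retardation R = 1 + ρ_b·K_d/n = 1 + 1.94×2.4/0.26 = 18.91
Contaminant velocity v_c = v/R = 6.005/18.91 = 0.3176 m/d
t = L/v_c = 56.7/0.3176 = 178.5 d

179 days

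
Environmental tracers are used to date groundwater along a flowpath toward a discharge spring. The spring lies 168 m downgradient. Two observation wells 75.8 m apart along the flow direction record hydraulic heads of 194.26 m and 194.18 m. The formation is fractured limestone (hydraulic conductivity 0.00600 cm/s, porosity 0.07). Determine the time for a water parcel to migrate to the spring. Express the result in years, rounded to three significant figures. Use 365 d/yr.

5.89 years

Hydraulic gradient i = (194.26 − 194.18) / 75.8 = 0.08 / 75.8 = 0.001055
K = 0.00600 cm/s × 864 = 5.184 m/d
q = Ki = 5.184 × 0.001055 = 0.005471 m/d
v_s = q/n_e = 0.005471/0.07 = 0.07816 m/d
t = L / v = 168 / 0.07816 = 2149 d
   = 2149 / 365 = 5.89 yr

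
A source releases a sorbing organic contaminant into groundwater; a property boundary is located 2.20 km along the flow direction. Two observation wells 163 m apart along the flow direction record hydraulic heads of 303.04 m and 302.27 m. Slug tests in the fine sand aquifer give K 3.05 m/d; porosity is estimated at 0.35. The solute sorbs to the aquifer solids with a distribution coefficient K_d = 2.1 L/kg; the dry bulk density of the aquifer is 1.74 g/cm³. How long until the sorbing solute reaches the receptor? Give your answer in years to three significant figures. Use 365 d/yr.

Hydraulic gradient i = (303.04 − 302.27) / 163 = 0.77 / 163 = 0.004724
q = Ki = 3.05 × 0.004724 = 0.01441 m/d
Seepage velocity v = q / n = 0.01441 / 0.35 = 0.04117 m/d
Retardation R = 1 + ρ_b·K_d/n = 1 + 1.74×2.1/0.35 = 11.44
Contaminant velocity v_c = v/R = 0.04117/11.44 = 0.003598 m/d
L = 2.20 km = 2200 m
t = L/v_c = 2200/0.003598 = 611400 d
   = 611400/365 = 1680 yr

1680 years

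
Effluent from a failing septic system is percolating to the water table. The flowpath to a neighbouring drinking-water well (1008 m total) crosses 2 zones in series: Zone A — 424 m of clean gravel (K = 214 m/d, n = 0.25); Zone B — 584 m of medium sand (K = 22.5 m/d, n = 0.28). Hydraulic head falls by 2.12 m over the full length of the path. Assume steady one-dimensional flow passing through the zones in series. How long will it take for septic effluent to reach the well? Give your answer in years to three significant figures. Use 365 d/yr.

9.73 years

Continuity: the same q passes through each zone, so ΔH = q·Σ(L_j/K_j) — the zones act as resistances in series.
Σ(L/K) = 424/214 + 584/22.5 = 1.981 + 25.96 = 27.94 d
q = ΔH / Σ(L/K) = 2.12 / 27.94 = 0.07589 m/d (same in every zone)
Zone A: v = q/n = 0.07589/0.25 = 0.3035 m/d → t_A = 424/0.3035 = 1397 d
Zone B: v = q/n = 0.07589/0.28 = 0.2710 m/d → t_B = 584/0.2710 = 2155 d
Total t = 1397 + 2155 = 3552 d
   = 3552 / 365 = 9.73 yr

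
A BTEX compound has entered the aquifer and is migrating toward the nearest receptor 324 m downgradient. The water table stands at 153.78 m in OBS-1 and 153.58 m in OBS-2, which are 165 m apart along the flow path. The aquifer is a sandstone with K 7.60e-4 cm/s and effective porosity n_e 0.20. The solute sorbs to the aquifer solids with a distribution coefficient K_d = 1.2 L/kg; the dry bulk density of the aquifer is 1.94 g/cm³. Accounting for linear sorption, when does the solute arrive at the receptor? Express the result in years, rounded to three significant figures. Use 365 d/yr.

2820 years

Hydraulic gradient i = (153.78 − 153.58) / 165 = 0.20 / 165 = 0.001212
K = 7.60e-4 cm/s × 864 = 0.6566 m/d
q = Ki = 0.6566 × 0.001212 = 7.959e-4 m/d
Average linear velocity = 7.959e-4 / 0.20 = 0.003980 m/d
Retardation R = 1 + ρ_b·K_d/n = 1 + 1.94×1.2/0.20 = 12.64
Contaminant velocity v_c = v/R = 0.003980/12.64 = 3.148e-4 m/d
t = L/v_c = 324/3.148e-4 = 1.029e6 d
   = 1.029e6/365 = 2820 yr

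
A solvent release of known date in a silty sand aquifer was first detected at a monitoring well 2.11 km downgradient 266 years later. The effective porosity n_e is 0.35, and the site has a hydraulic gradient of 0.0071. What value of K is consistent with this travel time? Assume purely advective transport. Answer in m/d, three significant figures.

t = 266 years = 97090 d
L = 2.11 km = 2110 m
v = L / t = 2110 / 97090 = 0.02173 m/d
K = v · n / i = 0.02173 × 0.35 / 0.0071 = 1.07 m/d

1.07 m/d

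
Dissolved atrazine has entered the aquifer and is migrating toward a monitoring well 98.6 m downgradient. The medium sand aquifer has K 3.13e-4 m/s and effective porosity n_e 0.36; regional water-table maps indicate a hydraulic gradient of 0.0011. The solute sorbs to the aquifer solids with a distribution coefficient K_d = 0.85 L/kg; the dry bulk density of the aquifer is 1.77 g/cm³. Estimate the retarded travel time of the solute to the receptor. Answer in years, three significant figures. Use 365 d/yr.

16.9 years

K = 3.13e-4 m/s × 86400 s/d = 27.04 m/d
q = Ki = 27.04 × 0.0011 = 0.02975 m/d
Average linear velocity = 0.02975 / 0.36 = 0.08263 m/d
Retardation R = 1 + ρ_b·K_d/n = 1 + 1.77×0.85/0.36 = 5.179
Contaminant velocity v_c = v/R = 0.08263/5.179 = 0.01595 m/d
t = L/v_c = 98.6/0.01595 = 6180 d
   = 6180/365 = 16.9 yr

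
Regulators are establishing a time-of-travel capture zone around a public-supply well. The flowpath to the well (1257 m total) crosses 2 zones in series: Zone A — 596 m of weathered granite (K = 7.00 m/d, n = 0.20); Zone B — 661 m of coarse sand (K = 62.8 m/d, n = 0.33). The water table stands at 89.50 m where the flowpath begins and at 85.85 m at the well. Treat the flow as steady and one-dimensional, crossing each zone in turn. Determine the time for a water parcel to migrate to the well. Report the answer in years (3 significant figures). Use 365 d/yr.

Total head drop ΔH = 89.50 − 85.85 = 3.65 m
Steady 1-D flow in series ⇒ the Darcy flux q is identical in every zone and the zone head losses add (resistances L/K in series).
Σ(L/K) = 596/7.00 + 661/62.8 = 85.14 + 10.53 = 95.67 d
q = ΔH / Σ(L/K) = 3.65 / 95.67 = 0.03815 m/d (same in every zone)
Zone A: v = q/n = 0.03815/0.20 = 0.1908 m/d → t_A = 596/0.1908 = 3124 d
Zone B: v = q/n = 0.03815/0.33 = 0.1156 m/d → t_B = 661/0.1156 = 5717 d
Total t = 3124 + 5717 = 8842 d
   = 8842 / 365 = 24.2 yr

24.2 years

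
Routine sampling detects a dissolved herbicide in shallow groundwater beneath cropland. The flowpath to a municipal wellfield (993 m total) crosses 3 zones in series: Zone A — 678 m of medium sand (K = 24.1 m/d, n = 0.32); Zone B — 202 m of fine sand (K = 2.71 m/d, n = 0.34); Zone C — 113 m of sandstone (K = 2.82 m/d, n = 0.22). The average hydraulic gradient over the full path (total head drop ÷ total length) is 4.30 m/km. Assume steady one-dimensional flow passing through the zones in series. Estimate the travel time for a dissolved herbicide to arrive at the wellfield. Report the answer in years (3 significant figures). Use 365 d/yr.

Continuity: the same q passes through each zone, so ΔH = q·Σ(L_j/K_j) — the zones act as resistances in series.
Σ(L/K) = 678/24.1 + 202/2.71 + 113/2.82 = 28.13 + 74.54 + 40.07 = 142.7 d
K_eq = L_total / Σ(L/K) = 993 / 142.7 = 6.957 m/d
q = K_eq · i = 6.957 × 0.0043 = 0.02991 m/d (same in every zone)
Zone A: v = q/n = 0.02991/0.32 = 0.09348 m/d → t_A = 678/0.09348 = 7253 d
Zone B: v = q/n = 0.02991/0.34 = 0.08798 m/d → t_B = 202/0.08798 = 2296 d
Zone C: v = q/n = 0.02991/0.22 = 0.1360 m/d → t_C = 113/0.1360 = 831.1 d
Total t = 7253 + 2296 + 831.1 = 10380 d
   = 10380 / 365 = 28.4 yr

28.4 years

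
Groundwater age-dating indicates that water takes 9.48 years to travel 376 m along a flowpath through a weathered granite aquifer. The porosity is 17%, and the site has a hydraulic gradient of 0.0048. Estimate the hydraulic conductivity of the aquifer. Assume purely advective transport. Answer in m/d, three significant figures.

t = 9.48 years = 3460 d
v = L / t = 376 / 3460 = 0.1087 m/d
K = v · n / i = 0.1087 × 0.17 / 0.0048 = 3.85 m/d

3.85 m/d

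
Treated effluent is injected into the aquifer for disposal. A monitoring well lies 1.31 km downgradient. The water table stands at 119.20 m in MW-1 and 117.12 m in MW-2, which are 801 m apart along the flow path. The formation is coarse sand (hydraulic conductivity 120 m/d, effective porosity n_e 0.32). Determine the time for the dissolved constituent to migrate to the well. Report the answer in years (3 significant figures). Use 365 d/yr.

Hydraulic gradient i = (119.20 − 117.12) / 801 = 2.08 / 801 = 0.002597
Specific discharge q = 120 × 0.002597 = 0.3116 m/d
Seepage velocity v = q / n = 0.3116 / 0.32 = 0.9738 m/d
L = 1.31 km = 1310 m
t = L / v = 1310 / 0.9738 = 1345 d
   = 1345 / 365 = 3.69 yr

3.69 years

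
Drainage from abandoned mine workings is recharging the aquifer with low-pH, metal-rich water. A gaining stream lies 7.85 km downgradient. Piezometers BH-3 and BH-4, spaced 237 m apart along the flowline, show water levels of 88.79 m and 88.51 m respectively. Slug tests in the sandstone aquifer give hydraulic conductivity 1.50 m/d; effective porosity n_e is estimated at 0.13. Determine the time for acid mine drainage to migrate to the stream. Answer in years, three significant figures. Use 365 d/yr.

1580 years

Hydraulic gradient i = (88.79 − 88.51) / 237 = 0.28 / 237 = 0.001181
q = Ki = 1.50 × 0.001181 = 0.001772 m/d
v_s = q/n_e = 0.001772/0.13 = 0.01363 m/d
L = 7.85 km = 7850 m
t = L / v = 7850 / 0.01363 = 575900 d
   = 575900 / 365 = 1580 yr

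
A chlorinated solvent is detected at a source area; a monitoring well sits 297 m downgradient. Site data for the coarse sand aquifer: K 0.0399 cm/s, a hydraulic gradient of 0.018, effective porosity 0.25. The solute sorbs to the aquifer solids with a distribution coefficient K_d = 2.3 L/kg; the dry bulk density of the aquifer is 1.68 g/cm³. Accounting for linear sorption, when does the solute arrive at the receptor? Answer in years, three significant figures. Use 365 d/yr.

5.39 years

K = 0.0399 cm/s × 864 = 34.47 m/d
Specific discharge q = 34.47 × 0.018 = 0.6205 m/d
v_s = q/n_e = 0.6205/0.25 = 2.482 m/d
Retardation R = 1 + ρ_b·K_d/n = 1 + 1.68×2.3/0.25 = 16.46
Contaminant velocity v_c = v/R = 2.482/16.46 = 0.1508 m/d
t = L/v_c = 297/0.1508 = 1969 d
   = 1969/365 = 5.39 yr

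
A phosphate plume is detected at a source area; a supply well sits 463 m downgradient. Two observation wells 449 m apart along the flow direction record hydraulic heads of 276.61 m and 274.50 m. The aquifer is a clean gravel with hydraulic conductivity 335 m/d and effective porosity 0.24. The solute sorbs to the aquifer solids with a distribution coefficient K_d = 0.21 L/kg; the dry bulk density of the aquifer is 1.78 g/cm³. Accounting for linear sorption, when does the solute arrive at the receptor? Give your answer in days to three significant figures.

Hydraulic gradient i = (276.61 − 274.50) / 449 = 2.11 / 449 = 0.004699
q = Ki = 335 × 0.004699 = 1.574 m/d
Average linear velocity = 1.574 / 0.24 = 6.559 m/d
Retardation R = 1 + ρ_b·K_d/n = 1 + 1.78×0.21/0.24 = 2.558
Contaminant velocity v_c = v/R = 6.559/2.558 = 2.565 m/d
t = L/v_c = 463/2.565 = 180.5 d

181 days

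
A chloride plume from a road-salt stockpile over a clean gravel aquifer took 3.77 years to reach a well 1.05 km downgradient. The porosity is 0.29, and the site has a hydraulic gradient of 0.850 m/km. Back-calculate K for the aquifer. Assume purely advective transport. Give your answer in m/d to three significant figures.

t = 3.77 years = 1376 d
L = 1.05 km = 1050 m
v = L / t = 1050 / 1376 = 0.7631 m/d
K = v · n / i = 0.7631 × 0.29 / 8.5e-4 = 260 m/d

260 m/d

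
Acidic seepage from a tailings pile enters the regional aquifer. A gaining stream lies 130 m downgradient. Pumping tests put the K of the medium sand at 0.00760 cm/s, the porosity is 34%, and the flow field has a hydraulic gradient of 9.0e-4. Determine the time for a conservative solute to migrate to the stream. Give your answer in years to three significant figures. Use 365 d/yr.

20.5 years

K = 0.00760 cm/s × 864 = 6.566 m/d
Specific discharge q = 6.566 × 9.0e-4 = 0.005910 m/d
v_s = q/n_e = 0.005910/0.34 = 0.01738 m/d
t = L / v = 130 / 0.01738 = 7479 d
   = 7479 / 365 = 20.5 yr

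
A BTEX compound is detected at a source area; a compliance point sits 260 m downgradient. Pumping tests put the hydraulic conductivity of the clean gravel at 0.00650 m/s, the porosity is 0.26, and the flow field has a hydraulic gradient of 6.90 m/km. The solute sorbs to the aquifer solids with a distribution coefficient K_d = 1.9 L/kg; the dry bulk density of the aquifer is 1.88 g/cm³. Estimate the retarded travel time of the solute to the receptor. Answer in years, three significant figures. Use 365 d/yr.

K = 0.00650 m/s × 86400 s/d = 561.6 m/d
Darcy flux q = K·i = 561.6 × 0.0069 = 3.875 m/d
v_s = q/n_e = 3.875/0.26 = 14.90 m/d
Retardation R = 1 + ρ_b·K_d/n = 1 + 1.88×1.9/0.26 = 14.74
Contaminant velocity v_c = v/R = 14.90/14.74 = 1.011 m/d
t = L/v_c = 260/1.011 = 257.1 d
   = 257.1/365 = 0.704 yr

0.704 years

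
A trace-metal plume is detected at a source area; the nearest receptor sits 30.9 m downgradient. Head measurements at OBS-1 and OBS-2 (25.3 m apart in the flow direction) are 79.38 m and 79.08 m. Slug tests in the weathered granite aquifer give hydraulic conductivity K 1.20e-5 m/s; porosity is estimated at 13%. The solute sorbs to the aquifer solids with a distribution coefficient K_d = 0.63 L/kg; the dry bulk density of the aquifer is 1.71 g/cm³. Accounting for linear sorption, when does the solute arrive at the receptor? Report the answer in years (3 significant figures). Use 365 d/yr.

Hydraulic gradient i = (79.38 − 79.08) / 25.3 = 0.30 / 25.3 = 0.01186
K = 1.20e-5 m/s × 86400 s/d = 1.037 m/d
Darcy flux q = K·i = 1.037 × 0.01186 = 0.01229 m/d
Average linear velocity = 0.01229 / 0.13 = 0.09457 m/d
Retardation R = 1 + ρ_b·K_d/n = 1 + 1.71×0.63/0.13 = 9.287
Contaminant velocity v_c = v/R = 0.09457/9.287 = 0.01018 m/d
t = L/v_c = 30.9/0.01018 = 3034 d
   = 3034/365 = 8.31 yr

8.31 years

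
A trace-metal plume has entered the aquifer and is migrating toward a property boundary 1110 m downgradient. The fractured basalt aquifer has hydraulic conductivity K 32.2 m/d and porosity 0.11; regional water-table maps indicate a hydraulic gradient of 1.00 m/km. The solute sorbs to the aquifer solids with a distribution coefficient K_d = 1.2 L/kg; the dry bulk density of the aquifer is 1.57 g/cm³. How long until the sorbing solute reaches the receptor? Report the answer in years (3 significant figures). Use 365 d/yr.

q = Ki = 32.2 × 0.0010 = 0.03220 m/d
v_s = q/n_e = 0.03220/0.11 = 0.2927 m/d
Retardation R = 1 + ρ_b·K_d/n = 1 + 1.57×1.2/0.11 = 18.13
Contaminant velocity v_c = v/R = 0.2927/18.13 = 0.01615 m/d
t = L/v_c = 1110/0.01615 = 68740 d
   = 68740/365 = 188 yr

188 years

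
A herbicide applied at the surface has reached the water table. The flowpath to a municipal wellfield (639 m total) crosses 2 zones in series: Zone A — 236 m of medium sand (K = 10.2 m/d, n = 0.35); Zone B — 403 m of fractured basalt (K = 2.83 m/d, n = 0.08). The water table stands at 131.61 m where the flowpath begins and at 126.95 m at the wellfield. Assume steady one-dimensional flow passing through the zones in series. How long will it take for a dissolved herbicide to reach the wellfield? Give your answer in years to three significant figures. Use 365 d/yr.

11.2 years

Total head drop ΔH = 131.61 − 126.95 = 4.66 m
Continuity: the same q passes through each zone, so ΔH = q·Σ(L_j/K_j) — the zones act as resistances in series.
Σ(L/K) = 236/10.2 + 403/2.83 = 23.14 + 142.4 = 165.5 d
q = ΔH / Σ(L/K) = 4.66 / 165.5 = 0.02815 m/d (same in every zone)
Zone A: v = q/n = 0.02815/0.35 = 0.08043 m/d → t_A = 236/0.08043 = 2934 d
Zone B: v = q/n = 0.02815/0.08 = 0.3519 m/d → t_B = 403/0.3519 = 1145 d
Total t = 2934 + 1145 = 4080 d
   = 4080 / 365 = 11.2 yr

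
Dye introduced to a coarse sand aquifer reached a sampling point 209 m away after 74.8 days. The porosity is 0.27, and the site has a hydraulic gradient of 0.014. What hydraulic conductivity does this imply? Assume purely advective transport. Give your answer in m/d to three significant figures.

v = L / t = 209 / 74.8 = 2.794 m/d
K = v · n / i = 2.794 × 0.27 / 0.014 = 53.9 m/d

53.9 m/d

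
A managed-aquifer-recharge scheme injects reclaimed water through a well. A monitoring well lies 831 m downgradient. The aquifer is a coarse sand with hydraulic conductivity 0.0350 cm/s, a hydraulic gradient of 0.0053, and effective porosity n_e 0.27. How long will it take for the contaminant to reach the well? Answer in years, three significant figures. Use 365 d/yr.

3.84 years

K = 0.0350 cm/s × 864 = 30.24 m/d
Specific discharge q = 30.24 × 0.0053 = 0.1603 m/d
v = Ki/n = 30.24·0.0053/0.27 = 0.5936 m/d
t = L / v = 831 / 0.5936 = 1400 d
   = 1400 / 365 = 3.84 yr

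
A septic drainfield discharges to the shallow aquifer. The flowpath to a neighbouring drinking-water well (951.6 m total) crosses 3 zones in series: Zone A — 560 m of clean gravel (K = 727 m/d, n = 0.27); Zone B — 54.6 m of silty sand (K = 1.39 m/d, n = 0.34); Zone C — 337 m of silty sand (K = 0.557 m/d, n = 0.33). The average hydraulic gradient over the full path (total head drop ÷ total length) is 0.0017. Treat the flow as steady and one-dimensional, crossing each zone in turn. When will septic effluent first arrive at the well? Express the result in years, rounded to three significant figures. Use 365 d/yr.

307 years

For zones in series the flux q is common to all zones; the equivalent conductivity is the harmonic (thickness-weighted) mean, K_eq = L_total / Σ(L_j/K_j).
Σ(L/K) = 560/727 + 54.6/1.39 + 337/0.557 = 0.7703 + 39.28 + 605.0 = 645.1 d
K_eq = L_total / Σ(L/K) = 951.6 / 645.1 = 1.475 m/d
q = K_eq · i = 1.475 × 0.0017 = 0.002508 m/d (same in every zone)
Zone A: v = q/n = 0.002508/0.27 = 0.009288 m/d → t_A = 560/0.009288 = 60290 d
Zone B: v = q/n = 0.002508/0.34 = 0.007376 m/d → t_B = 54.6/0.007376 = 7403 d
Zone C: v = q/n = 0.002508/0.33 = 0.007599 m/d → t_C = 337/0.007599 = 44350 d
Total t = 60290 + 7403 + 44350 = 112000 d
   = 112000 / 365 = 307 yr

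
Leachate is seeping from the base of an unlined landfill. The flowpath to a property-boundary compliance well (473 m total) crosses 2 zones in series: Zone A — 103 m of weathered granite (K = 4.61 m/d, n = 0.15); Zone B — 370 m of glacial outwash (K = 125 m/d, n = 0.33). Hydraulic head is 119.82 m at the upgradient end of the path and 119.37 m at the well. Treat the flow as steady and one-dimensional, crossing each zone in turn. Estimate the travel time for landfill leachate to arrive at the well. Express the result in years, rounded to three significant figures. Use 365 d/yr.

Total head drop ΔH = 119.82 − 119.37 = 0.45 m
Steady 1-D flow in series ⇒ the Darcy flux q is identical in every zone and the zone head losses add (resistances L/K in series).
Σ(L/K) = 103/4.61 + 370/125 = 22.34 + 2.960 = 25.30 d
q = ΔH / Σ(L/K) = 0.45 / 25.30 = 0.01778 m/d (same in every zone)
Zone A: v = q/n = 0.01778/0.15 = 0.1186 m/d → t_A = 103/0.1186 = 868.7 d
Zone B: v = q/n = 0.01778/0.33 = 0.05389 m/d → t_B = 370/0.05389 = 6865 d
Total t = 868.7 + 6865 = 7734 d
   = 7734 / 365 = 21.2 yr

21.2 years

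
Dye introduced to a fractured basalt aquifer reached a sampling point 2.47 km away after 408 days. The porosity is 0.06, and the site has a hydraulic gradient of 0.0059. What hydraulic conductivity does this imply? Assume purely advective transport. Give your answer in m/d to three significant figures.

L = 2.47 km = 2470 m
v = L / t = 2470 / 408 = 6.054 m/d
K = v · n / i = 6.054 × 0.06 / 0.0059 = 61.6 m/d

61.6 m/d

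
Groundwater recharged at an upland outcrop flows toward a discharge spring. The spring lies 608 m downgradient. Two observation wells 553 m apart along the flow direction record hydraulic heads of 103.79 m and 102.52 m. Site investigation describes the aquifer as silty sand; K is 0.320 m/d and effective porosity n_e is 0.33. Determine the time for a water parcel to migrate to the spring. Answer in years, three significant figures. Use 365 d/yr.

748 years

Hydraulic gradient i = (103.79 − 102.52) / 553 = 1.27 / 553 = 0.002297
q = Ki = 0.320 × 0.002297 = 7.349e-4 m/d
Average linear velocity = 7.349e-4 / 0.33 = 0.002227 m/d
t = L / v = 608 / 0.002227 = 273000 d
   = 273000 / 365 = 748 yr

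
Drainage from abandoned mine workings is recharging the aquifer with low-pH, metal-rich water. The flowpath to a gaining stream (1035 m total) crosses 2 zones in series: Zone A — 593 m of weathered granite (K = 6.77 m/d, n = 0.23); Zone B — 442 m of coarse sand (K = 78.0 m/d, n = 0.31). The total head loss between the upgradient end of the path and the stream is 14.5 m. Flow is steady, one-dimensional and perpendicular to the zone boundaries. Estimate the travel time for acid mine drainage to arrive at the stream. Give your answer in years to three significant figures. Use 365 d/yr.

4.82 years

Steady 1-D flow in series ⇒ the Darcy flux q is identical in every zone and the zone head losses add (resistances L/K in series).
Σ(L/K) = 593/6.77 + 442/78.0 = 87.59 + 5.667 = 93.26 d
q = ΔH / Σ(L/K) = 14.5 / 93.26 = 0.1555 m/d (same in every zone)
Zone A: v = q/n = 0.1555/0.23 = 0.6760 m/d → t_A = 593/0.6760 = 877.2 d
Zone B: v = q/n = 0.1555/0.31 = 0.5016 m/d → t_B = 442/0.5016 = 881.3 d
Total t = 877.2 + 881.3 = 1758 d
   = 1758 / 365 = 4.82 yr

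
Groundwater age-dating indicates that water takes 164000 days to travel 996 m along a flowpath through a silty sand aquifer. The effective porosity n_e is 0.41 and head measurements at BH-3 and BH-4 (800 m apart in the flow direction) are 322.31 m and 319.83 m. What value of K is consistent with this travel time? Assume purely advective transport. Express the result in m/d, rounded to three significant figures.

0.803 m/d

Hydraulic gradient i = (322.31 − 319.83) / 800 = 2.48 / 800 = 0.003100
v = L / t = 996 / 164000 = 0.006073 m/d
K = v · n / i = 0.006073 × 0.41 / 0.003100 = 0.803 m/d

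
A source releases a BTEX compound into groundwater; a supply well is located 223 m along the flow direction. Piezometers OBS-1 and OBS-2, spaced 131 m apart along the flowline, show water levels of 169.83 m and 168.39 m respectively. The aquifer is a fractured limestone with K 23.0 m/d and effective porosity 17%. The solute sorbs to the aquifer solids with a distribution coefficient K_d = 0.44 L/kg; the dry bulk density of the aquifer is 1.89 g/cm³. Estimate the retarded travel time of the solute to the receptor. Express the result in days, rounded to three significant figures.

Hydraulic gradient i = (169.83 − 168.39) / 131 = 1.44 / 131 = 0.01099
Specific discharge q = 23.0 × 0.01099 = 0.2528 m/d
Average linear velocity = 0.2528 / 0.17 = 1.487 m/d
Retardation R = 1 + ρ_b·K_d/n = 1 + 1.89×0.44/0.17 = 5.892
Contaminant velocity v_c = v/R = 1.487/5.892 = 0.2524 m/d
t = L/v_c = 223/0.2524 = 883.4 d

883 days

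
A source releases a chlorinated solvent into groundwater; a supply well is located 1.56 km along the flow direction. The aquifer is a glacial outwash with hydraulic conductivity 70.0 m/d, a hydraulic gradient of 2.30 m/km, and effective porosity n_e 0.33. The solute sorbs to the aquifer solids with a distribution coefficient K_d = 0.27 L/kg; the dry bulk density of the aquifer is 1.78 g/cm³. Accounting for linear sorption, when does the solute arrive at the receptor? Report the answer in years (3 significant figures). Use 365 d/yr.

q = Ki = 70.0 × 0.0023 = 0.1610 m/d
v = Ki/n = 70.0·0.0023/0.33 = 0.4879 m/d
Retardation R = 1 + ρ_b·K_d/n = 1 + 1.78×0.27/0.33 = 2.456
Contaminant velocity v_c = v/R = 0.4879/2.456 = 0.1986 m/d
L = 1.56 km = 1560 m
t = L/v_c = 1560/0.1986 = 7854 d
   = 7854/365 = 21.5 yr

21.5 years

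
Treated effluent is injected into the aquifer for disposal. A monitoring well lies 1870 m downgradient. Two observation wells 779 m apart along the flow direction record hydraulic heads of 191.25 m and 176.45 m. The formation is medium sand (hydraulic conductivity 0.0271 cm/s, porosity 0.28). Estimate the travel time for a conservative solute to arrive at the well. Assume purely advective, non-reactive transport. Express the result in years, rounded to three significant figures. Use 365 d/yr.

Hydraulic gradient i = (191.25 − 176.45) / 779 = 14.80 / 779 = 0.01900
K = 0.0271 cm/s × 864 = 23.41 m/d
Darcy flux q = K·i = 23.41 × 0.01900 = 0.4448 m/d
v = Ki/n = 23.41·0.01900/0.28 = 1.589 m/d
t = L / v = 1870 / 1.589 = 1177 d
   = 1177 / 365 = 3.22 yr

3.22 years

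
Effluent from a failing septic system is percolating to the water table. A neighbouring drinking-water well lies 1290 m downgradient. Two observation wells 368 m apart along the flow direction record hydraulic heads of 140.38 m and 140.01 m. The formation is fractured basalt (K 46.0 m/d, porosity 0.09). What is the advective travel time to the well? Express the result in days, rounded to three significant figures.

2510 days

Hydraulic gradient i = (140.38 − 140.01) / 368 = 0.37 / 368 = 0.001005
Darcy flux q = K·i = 46.0 × 0.001005 = 0.04625 m/d
v_s = q/n_e = 0.04625/0.09 = 0.5139 m/d
t = L / v = 1290 / 0.5139 = 2510 d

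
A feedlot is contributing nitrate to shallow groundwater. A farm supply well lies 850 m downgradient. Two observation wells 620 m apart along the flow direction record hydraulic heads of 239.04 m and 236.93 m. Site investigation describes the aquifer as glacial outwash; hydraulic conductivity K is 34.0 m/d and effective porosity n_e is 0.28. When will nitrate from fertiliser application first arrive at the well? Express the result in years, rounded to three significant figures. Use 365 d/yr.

Hydraulic gradient i = (239.04 − 236.93) / 620 = 2.11 / 620 = 0.003403
Darcy flux q = K·i = 34.0 × 0.003403 = 0.1157 m/d
Seepage velocity v = q / n = 0.1157 / 0.28 = 0.4132 m/d
t = L / v = 850 / 0.4132 = 2057 d
   = 2057 / 365 = 5.64 yr

5.64 years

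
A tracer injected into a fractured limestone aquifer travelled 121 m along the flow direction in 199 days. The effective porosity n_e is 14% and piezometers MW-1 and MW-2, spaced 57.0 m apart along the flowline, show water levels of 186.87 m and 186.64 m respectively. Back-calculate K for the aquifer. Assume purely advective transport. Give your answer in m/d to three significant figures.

Hydraulic gradient i = (186.87 − 186.64) / 57.0 = 0.23 / 57.0 = 0.004035
v = L / t = 121 / 199 = 0.6080 m/d
K = v · n / i = 0.6080 × 0.14 / 0.004035 = 21.1 m/d

21.1 m/d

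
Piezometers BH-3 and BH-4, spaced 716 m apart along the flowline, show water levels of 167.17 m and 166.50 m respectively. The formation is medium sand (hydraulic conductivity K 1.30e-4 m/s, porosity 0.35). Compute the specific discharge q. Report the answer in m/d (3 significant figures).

0.0105 m/d

Hydraulic gradient i = (167.17 − 166.50) / 716 = 0.67 / 716 = 9.358e-4
K = 1.30e-4 m/s × 86400 s/d = 11.23 m/d
q = Ki = 11.23 × 9.358e-4 = 0.01051 m/d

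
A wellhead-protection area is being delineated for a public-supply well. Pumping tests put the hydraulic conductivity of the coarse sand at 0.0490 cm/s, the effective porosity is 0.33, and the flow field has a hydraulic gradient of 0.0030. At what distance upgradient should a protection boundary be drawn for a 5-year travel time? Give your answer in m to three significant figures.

702 m

K = 0.0490 cm/s × 864 = 42.34 m/d
Specific discharge q = 42.34 × 0.0030 = 0.1270 m/d
Average linear velocity = 0.1270 / 0.33 = 0.3849 m/d
T = 5 yr × 365 = 1825 d
L = v × T = 0.3849 × 1825 = 702.4 m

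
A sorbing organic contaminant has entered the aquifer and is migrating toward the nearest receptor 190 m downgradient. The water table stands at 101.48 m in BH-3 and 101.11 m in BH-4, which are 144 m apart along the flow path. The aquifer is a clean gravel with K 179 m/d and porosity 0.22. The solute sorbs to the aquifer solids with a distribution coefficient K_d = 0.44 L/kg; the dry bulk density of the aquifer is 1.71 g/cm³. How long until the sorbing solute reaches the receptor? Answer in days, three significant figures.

Hydraulic gradient i = (101.48 − 101.11) / 144 = 0.37 / 144 = 0.002569
Specific discharge q = 179 × 0.002569 = 0.4599 m/d
Average linear velocity = 0.4599 / 0.22 = 2.091 m/d
Retardation R = 1 + ρ_b·K_d/n = 1 + 1.71×0.44/0.22 = 4.420
Contaminant velocity v_c = v/R = 2.091/4.420 = 0.4730 m/d
t = L/v_c = 190/0.4730 = 401.7 d

402 days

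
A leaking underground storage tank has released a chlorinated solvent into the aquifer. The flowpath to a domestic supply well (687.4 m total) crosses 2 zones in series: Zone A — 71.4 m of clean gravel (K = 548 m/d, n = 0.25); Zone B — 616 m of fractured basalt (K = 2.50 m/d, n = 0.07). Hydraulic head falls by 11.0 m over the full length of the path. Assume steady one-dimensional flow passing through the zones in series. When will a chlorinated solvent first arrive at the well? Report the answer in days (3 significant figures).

1370 days

Steady 1-D flow in series ⇒ the Darcy flux q is identical in every zone and the zone head losses add (resistances L/K in series).
Σ(L/K) = 71.4/548 + 616/2.50 = 0.1303 + 246.4 = 246.5 d
q = ΔH / Σ(L/K) = 11.0 / 246.5 = 0.04462 m/d (same in every zone)
Zone A: v = q/n = 0.04462/0.25 = 0.1785 m/d → t_A = 71.4/0.1785 = 400.1 d
Zone B: v = q/n = 0.04462/0.07 = 0.6374 m/d → t_B = 616/0.6374 = 966.4 d
Total t = 400.1 + 966.4 = 1366 d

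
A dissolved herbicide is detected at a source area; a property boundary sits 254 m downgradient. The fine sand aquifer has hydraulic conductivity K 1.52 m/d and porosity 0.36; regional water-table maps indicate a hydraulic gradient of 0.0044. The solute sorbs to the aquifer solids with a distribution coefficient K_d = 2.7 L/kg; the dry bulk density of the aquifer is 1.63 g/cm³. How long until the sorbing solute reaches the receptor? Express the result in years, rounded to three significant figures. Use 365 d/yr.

Specific discharge q = 1.52 × 0.0044 = 0.006688 m/d
Average linear velocity = 0.006688 / 0.36 = 0.01858 m/d
Retardation R = 1 + ρ_b·K_d/n = 1 + 1.63×2.7/0.36 = 13.23
Contaminant velocity v_c = v/R = 0.01858/13.23 = 0.001405 m/d
t = L/v_c = 254/0.001405 = 180800 d
   = 180800/365 = 495 yr

495 years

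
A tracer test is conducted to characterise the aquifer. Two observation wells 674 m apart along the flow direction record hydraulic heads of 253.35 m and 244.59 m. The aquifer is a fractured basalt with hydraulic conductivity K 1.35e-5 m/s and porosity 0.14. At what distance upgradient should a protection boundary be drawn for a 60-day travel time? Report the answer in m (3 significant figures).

Hydraulic gradient i = (253.35 − 244.59) / 674 = 8.76 / 674 = 0.01300
K = 1.35e-5 m/s × 86400 s/d = 1.166 m/d
q = Ki = 1.166 × 0.01300 = 0.01516 m/d
v_s = q/n_e = 0.01516/0.14 = 0.1083 m/d
L = v × T = 0.1083 × 60 = 6.497 m

6.50 m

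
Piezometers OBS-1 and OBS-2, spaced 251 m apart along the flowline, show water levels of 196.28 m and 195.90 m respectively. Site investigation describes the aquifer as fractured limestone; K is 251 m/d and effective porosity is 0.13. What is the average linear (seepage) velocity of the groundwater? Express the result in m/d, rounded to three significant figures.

Hydraulic gradient i = (196.28 − 195.90) / 251 = 0.38 / 251 = 0.001514
Specific discharge q = 251 × 0.001514 = 0.3800 m/d
Seepage velocity v = q / n = 0.3800 / 0.13 = 2.923 m/d

2.92 m/d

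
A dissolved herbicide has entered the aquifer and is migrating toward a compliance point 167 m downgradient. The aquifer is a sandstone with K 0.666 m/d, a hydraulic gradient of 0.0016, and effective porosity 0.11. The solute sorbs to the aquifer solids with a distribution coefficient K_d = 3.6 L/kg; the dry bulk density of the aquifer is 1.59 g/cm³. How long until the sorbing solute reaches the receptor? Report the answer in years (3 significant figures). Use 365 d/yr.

2500 years

Darcy flux q = K·i = 0.666 × 0.0016 = 0.001066 m/d
v = Ki/n = 0.666·0.0016/0.11 = 0.009687 m/d
Retardation R = 1 + ρ_b·K_d/n = 1 + 1.59×3.6/0.11 = 53.04
Contaminant velocity v_c = v/R = 0.009687/53.04 = 1.827e-4 m/d
t = L/v_c = 167/1.827e-4 = 914300 d
   = 914300/365 = 2500 yr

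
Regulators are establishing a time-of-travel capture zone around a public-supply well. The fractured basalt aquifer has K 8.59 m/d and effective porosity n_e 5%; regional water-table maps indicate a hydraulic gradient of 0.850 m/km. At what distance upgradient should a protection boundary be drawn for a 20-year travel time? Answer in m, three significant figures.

q = Ki = 8.59 × 8.5e-4 = 0.007302 m/d
Average linear velocity = 0.007302 / 0.05 = 0.1460 m/d
T = 20 yr × 365 = 7300 d
L = v × T = 0.1460 × 7300 = 1066 m

1070 m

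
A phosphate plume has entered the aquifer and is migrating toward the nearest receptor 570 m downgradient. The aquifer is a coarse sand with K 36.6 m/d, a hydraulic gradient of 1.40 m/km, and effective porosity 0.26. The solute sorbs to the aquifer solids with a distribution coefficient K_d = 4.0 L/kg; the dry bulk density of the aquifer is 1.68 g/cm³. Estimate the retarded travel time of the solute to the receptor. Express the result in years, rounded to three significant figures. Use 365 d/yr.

213 years

q = Ki = 36.6 × 0.0014 = 0.05124 m/d
Seepage velocity v = q / n = 0.05124 / 0.26 = 0.1971 m/d
Retardation R = 1 + ρ_b·K_d/n = 1 + 1.68×4.0/0.26 = 26.85
Contaminant velocity v_c = v/R = 0.1971/26.85 = 0.007341 m/d
t = L/v_c = 570/0.007341 = 77650 d
   = 77650/365 = 213 yr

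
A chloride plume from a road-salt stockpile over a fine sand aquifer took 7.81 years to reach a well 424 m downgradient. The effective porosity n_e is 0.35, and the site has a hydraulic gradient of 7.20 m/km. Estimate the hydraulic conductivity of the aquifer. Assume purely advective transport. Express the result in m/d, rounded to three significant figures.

7.23 m/d

t = 7.81 years = 2851 d
v = L / t = 424 / 2851 = 0.1487 m/d
K = v · n / i = 0.1487 × 0.35 / 0.0072 = 7.23 m/d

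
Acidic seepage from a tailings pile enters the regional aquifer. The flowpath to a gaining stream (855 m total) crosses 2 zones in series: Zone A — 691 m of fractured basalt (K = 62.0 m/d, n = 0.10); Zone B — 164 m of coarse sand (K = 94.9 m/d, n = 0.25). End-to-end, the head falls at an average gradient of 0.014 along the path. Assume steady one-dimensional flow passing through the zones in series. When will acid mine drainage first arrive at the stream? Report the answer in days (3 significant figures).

118 days

Steady 1-D flow in series ⇒ the Darcy flux q is identical in every zone and the zone head losses add (resistances L/K in series).
Σ(L/K) = 691/62.0 + 164/94.9 = 11.15 + 1.728 = 12.87 d
K_eq = L_total / Σ(L/K) = 855 / 12.87 = 66.42 m/d
q = K_eq · i = 66.42 × 0.014 = 0.9298 m/d (same in every zone)
Zone A: v = q/n = 0.9298/0.10 = 9.298 m/d → t_A = 691/9.298 = 74.31 d
Zone B: v = q/n = 0.9298/0.25 = 3.719 m/d → t_B = 164/3.719 = 44.09 d
Total t = 74.31 + 44.09 = 118.4 d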